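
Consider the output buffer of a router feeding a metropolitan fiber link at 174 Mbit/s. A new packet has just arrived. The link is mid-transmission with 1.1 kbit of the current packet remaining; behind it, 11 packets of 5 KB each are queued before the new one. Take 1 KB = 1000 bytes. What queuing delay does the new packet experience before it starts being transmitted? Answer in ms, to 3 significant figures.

2.54 ms

Each queued packet: L/R = 40000/174000000 = 0.229885 ms.
11 queued → 2.52874 ms.
Plus remaining 1100 bits of current packet: 0.00632184 ms.
Queuing delay = 2.54 ms.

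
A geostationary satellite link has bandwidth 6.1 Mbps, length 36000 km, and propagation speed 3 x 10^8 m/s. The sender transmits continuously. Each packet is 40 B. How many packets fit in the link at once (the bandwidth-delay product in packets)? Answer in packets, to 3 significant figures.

Propagation delay = 36000000 / 300000000 = 0.12 s.
BDP = R × t_prop = 6100000 × 0.12 = 732000 bits.
In packets of 320 bits: 2290 packets.

2290 packets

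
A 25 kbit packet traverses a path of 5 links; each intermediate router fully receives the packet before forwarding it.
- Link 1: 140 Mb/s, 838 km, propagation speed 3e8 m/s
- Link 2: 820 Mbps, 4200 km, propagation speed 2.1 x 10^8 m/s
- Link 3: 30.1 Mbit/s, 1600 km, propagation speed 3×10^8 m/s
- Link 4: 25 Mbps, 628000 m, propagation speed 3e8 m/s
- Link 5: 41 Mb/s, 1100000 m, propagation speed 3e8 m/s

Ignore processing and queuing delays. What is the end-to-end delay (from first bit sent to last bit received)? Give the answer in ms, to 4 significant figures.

36.54 ms

L = 25000 bits.
Transmission delays (L/R per hop): 0.178571, 0.0304878, 0.830565, 1, 0.609756 ms; sum = 2.64938 ms.
Propagation delays (d/s per hop): 2.79333, 20, 5.33333, 2.09333, 3.66667 ms; sum = 33.8867 ms.
End-to-end = 36.54 ms.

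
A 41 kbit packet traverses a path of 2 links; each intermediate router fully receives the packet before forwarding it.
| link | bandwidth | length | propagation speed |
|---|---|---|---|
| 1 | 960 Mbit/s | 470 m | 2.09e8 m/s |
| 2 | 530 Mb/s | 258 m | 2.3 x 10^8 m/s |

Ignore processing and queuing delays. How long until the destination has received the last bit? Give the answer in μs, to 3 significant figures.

123 μs

L = 41000 bits.
Transmission delays (L/R per hop): 42.7083, 77.3585 μs; sum = 120.067 μs.
Propagation delays (d/s per hop): 2.2488, 1.12174 μs; sum = 3.37054 μs.
End-to-end = 123 μs.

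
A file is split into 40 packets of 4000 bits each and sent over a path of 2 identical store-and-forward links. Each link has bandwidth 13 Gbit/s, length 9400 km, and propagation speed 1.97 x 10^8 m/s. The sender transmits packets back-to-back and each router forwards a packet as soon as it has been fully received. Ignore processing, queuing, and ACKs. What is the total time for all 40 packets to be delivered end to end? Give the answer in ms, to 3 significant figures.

95.4 ms

Per-hop transmission t_tx = L/R = 4000/13000000000 = 0.000307692 ms.
Per-hop propagation t_prop = 9400000/197000000 = 47.7157 ms.
Pipeline fill: first packet needs 2·t_tx to clear all hops; remaining 39 packets each add one t_tx.
Total = (2+40-1)·t_tx + 2·t_prop = 41·0.000307692 + 2·47.7157 = 95.4 ms.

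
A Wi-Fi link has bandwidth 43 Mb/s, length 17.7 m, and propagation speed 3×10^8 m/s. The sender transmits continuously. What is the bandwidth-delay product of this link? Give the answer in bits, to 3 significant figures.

Propagation delay = 17.7 / 300000000 = 5.9e-08 s.
BDP = R × t_prop = 43000000 × 5.9e-08 = 2.537 bits.

2.54 bits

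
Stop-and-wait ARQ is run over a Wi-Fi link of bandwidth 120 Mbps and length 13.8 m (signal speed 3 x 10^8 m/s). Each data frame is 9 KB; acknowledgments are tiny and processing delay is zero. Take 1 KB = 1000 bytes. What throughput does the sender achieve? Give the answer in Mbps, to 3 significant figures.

120 Mbps

t_tx = L/R = 72000/120000000 = 0.0006 s.
t_prop = 13.8/300000000 = 4.6e-08 s; RTT = 9.2e-08 s.
Cycle = t_tx + RTT = 0.000600092 s.
Throughput = L / cycle = 72000 / 0.000600092 = 120 Mbps.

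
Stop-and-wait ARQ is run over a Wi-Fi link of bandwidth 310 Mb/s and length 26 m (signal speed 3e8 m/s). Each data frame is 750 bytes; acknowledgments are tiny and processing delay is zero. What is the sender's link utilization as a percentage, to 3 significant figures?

99.1 %

t_tx = L/R = 6000/310000000 = 1.93548e-05 s.
t_prop = 26/300000000 = 8.66667e-08 s; RTT = 1.73333e-07 s.
Cycle = t_tx + RTT = 1.95282e-05 s.
Utilization = t_tx / cycle = 1.93548e-05/1.95282e-05 = 99.1 %.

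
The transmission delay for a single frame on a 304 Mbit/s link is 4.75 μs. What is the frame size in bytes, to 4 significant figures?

180.5 bytes

L = R × t_tx = 304000000 b/s × 4.75e-06 s = 1444 bits.
In bytes: 1444 / 8 = 180.5 bytes.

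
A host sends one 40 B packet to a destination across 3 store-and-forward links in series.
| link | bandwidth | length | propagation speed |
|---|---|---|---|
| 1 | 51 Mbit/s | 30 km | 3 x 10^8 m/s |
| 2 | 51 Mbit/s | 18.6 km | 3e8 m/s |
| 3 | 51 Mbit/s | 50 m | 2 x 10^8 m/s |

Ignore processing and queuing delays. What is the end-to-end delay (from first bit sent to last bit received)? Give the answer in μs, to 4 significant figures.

L = 40 × 8 = 320 bits.
Transmission delay per hop = L/R = 320/51000000 = 6.27451 μs; 3 hops → 18.8235 μs.
Propagation delays (d/s per hop): 100, 62, 0.25 μs; sum = 162.25 μs.
End-to-end = 181.1 μs.

181.1 μs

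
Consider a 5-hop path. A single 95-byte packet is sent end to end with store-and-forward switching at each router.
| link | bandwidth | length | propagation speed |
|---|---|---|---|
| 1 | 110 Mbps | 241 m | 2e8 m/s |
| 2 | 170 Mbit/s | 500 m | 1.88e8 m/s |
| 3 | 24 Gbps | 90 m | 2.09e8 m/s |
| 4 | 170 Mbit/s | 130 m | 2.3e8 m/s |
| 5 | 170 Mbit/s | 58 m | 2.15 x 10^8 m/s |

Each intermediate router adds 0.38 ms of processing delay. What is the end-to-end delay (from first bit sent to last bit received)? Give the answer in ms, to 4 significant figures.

1.545 ms

L = 95 × 8 = 760 bits.
Transmission delays (L/R per hop): 0.00690909, 0.00447059, 3.16667e-05, 0.00447059, 0.00447059 ms; sum = 0.0203525 ms.
Propagation delays (d/s per hop): 0.001205, 0.00265957, 0.000430622, 0.000565217, 0.000269767 ms; sum = 0.00513018 ms.
Processing at 4 router(s): 4 × 0.38 ms = 1.52 ms.
End-to-end = 1.545 ms.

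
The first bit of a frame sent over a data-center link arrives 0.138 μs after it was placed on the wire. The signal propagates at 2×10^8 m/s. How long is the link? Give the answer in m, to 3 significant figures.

d = s × t_prop = 200000000 × 1.38e-07 = 27.6 m.

27.6 m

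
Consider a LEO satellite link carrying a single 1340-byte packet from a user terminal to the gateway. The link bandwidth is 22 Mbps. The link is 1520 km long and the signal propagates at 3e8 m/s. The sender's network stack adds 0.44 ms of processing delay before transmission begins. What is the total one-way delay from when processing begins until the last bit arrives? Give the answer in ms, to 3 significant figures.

L = 1340 × 8 = 10720 bits.
Transmission delay = L/R = 10720 / 22000000 = 0.487273 ms.
Propagation delay = d/s = 1520000 m / 300000000 m/s = 5.06667 ms.
Plus processing delay 0.44 ms = 0.44 ms.
Total = 5.99 ms.

5.99 ms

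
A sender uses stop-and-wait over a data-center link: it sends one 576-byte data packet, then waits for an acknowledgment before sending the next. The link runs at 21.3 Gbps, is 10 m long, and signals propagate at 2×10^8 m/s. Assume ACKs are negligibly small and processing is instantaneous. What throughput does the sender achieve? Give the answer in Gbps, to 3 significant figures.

t_tx = L/R = 4608/21300000000 = 2.16338e-07 s.
t_prop = 10/200000000 = 5e-08 s; RTT = 1e-07 s.
Cycle = t_tx + RTT = 3.16338e-07 s.
Throughput = L / cycle = 4608 / 3.16338e-07 = 14.6 Gbps.

14.6 Gbps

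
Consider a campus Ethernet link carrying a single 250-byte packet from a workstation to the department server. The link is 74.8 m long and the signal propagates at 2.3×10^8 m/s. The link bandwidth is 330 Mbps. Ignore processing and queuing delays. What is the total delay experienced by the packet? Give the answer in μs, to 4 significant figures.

L = 250 × 8 = 2000 bits.
Transmission delay = L/R = 2000 / 330000000 = 6.06061 μs.
Propagation delay = d/s = 74.8 m / 2.3e+08 m/s = 0.325217 μs.
Total = 6.386 μs.

6.386 μs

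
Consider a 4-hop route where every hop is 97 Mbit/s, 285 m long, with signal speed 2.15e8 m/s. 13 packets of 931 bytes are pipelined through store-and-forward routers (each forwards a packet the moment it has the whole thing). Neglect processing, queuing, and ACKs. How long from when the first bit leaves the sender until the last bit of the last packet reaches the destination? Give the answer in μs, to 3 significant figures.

Per-hop transmission t_tx = L/R = 7448/97000000 = 76.7835 μs.
Per-hop propagation t_prop = 285/215000000 = 1.32558 μs.
Pipeline fill: first packet needs 4·t_tx to clear all hops; remaining 12 packets each add one t_tx.
Total = (4+13-1)·t_tx + 4·t_prop = 16·76.7835 + 4·1.32558 = 1230 μs.

1230 μs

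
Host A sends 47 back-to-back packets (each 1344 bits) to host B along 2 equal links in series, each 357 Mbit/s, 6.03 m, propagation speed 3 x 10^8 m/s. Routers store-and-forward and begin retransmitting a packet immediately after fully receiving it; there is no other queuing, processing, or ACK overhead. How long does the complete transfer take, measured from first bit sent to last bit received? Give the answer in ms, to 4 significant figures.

Per-hop transmission t_tx = L/R = 1344/357000000 = 0.00376471 ms.
Per-hop propagation t_prop = 6.03/300000000 = 2.01e-05 ms.
Pipeline fill: first packet needs 2·t_tx to clear all hops; remaining 46 packets each add one t_tx.
Total = (2+47-1)·t_tx + 2·t_prop = 48·0.00376471 + 2·2.01e-05 = 0.1807 ms.

0.1807 ms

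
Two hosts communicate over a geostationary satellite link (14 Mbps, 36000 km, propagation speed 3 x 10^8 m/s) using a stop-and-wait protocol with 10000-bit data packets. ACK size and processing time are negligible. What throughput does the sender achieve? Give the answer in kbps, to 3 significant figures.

t_tx = L/R = 10000/14000000 = 0.000714286 s.
t_prop = 36000000/300000000 = 0.12 s; RTT = 0.24 s.
Cycle = t_tx + RTT = 0.240714 s.
Throughput = L / cycle = 10000 / 0.240714 = 41.5 kbps.

41.5 kbps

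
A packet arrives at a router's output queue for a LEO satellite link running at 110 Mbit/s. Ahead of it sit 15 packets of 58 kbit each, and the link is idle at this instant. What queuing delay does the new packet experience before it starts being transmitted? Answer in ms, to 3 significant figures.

7.91 ms

Each queued packet: L/R = 58000/110000000 = 0.527273 ms.
15 queued → 7.90909 ms.
Queuing delay = 7.91 ms.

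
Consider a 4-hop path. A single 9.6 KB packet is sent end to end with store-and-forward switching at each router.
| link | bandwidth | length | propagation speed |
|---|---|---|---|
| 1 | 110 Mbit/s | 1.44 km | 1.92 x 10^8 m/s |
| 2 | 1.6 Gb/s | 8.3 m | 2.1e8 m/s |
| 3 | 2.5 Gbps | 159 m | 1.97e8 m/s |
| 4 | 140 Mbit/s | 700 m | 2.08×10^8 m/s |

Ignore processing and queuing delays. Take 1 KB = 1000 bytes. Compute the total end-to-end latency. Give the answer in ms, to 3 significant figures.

L = 76800 bits.
Transmission delays (L/R per hop): 0.698182, 0.048, 0.03072, 0.548571 ms; sum = 1.32547 ms.
Propagation delays (d/s per hop): 0.0075, 3.95238e-05, 0.000807107, 0.00336538 ms; sum = 0.011712 ms.
End-to-end = 1.34 ms.

1.34 ms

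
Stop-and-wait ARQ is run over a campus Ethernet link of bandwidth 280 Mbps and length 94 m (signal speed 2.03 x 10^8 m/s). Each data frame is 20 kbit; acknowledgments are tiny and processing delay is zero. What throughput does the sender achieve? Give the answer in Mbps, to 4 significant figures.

276.4 Mbps

t_tx = L/R = 20000/280000000 = 7.14286e-05 s.
t_prop = 94/2.03e+08 = 4.63054e-07 s; RTT = 9.26108e-07 s.
Cycle = t_tx + RTT = 7.23547e-05 s.
Throughput = L / cycle = 20000 / 7.23547e-05 = 276.4 Mbps.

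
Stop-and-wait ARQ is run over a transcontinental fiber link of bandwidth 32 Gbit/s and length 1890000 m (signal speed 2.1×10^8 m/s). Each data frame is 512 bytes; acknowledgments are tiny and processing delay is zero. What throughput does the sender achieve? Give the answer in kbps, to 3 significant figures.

228 kbps

t_tx = L/R = 4096/32000000000 = 1.28e-07 s.
t_prop = 1890000/210000000 = 0.009 s; RTT = 0.018 s.
Cycle = t_tx + RTT = 0.0180001 s.
Throughput = L / cycle = 4096 / 0.0180001 = 228 kbps.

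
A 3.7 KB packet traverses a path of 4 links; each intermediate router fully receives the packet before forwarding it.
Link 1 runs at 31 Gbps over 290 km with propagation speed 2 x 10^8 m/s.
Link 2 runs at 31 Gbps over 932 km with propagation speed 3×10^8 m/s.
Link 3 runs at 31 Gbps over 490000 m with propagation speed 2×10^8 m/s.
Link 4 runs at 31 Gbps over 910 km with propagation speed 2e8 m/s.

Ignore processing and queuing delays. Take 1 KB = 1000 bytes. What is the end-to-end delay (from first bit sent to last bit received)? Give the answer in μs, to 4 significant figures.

L = 29600 bits.
Transmission delay per hop = L/R = 29600/31000000000 = 0.954839 μs; 4 hops → 3.81935 μs.
Propagation delays (d/s per hop): 1450, 3106.67, 2450, 4550 μs; sum = 11556.7 μs.
End-to-end = 11560 μs.

11560 μs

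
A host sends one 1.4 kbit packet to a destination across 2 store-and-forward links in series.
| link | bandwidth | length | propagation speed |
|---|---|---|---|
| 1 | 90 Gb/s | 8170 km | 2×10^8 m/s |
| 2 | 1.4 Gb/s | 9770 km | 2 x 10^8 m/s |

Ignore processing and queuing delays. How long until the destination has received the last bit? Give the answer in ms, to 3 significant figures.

89.7 ms

L = 1400 bits.
Transmission delays (L/R per hop): 1.55556e-05, 0.001 ms; sum = 0.00101556 ms.
Propagation delays (d/s per hop): 40.85, 48.85 ms; sum = 89.7 ms.
End-to-end = 89.7 ms.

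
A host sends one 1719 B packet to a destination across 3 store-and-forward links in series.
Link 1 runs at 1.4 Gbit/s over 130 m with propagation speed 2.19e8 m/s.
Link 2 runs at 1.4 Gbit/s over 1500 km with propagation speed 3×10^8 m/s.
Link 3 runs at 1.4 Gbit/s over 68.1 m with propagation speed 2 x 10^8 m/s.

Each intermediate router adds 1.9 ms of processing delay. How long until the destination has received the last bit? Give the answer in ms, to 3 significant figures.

L = 1719 × 8 = 13752 bits.
Transmission delay per hop = L/R = 13752/1400000000 = 0.00982286 ms; 3 hops → 0.0294686 ms.
Propagation delays (d/s per hop): 0.000593607, 5, 0.0003405 ms; sum = 5.00093 ms.
Processing at 2 router(s): 2 × 1.9 ms = 3.8 ms.
End-to-end = 8.83 ms.

8.83 ms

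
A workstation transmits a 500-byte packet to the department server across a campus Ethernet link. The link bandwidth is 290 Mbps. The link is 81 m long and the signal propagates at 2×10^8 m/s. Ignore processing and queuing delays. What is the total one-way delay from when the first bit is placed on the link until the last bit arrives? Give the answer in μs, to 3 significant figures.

14.2 μs

L = 500 × 8 = 4000 bits.
Transmission delay = L/R = 4000 / 290000000 = 13.7931 μs.
Propagation delay = d/s = 81 m / 200000000 m/s = 0.405 μs.
Total = 14.2 μs.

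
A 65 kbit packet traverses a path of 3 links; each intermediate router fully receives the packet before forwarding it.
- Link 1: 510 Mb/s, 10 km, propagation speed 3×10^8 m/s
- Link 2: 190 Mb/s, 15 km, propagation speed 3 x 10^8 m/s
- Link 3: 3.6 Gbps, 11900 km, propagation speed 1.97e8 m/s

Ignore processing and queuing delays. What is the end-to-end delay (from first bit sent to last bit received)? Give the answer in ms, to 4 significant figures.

L = 65000 bits.
Transmission delays (L/R per hop): 0.127451, 0.342105, 0.0180556 ms; sum = 0.487612 ms.
Propagation delays (d/s per hop): 0.0333333, 0.05, 60.4061 ms; sum = 60.4894 ms.
End-to-end = 60.98 ms.

60.98 ms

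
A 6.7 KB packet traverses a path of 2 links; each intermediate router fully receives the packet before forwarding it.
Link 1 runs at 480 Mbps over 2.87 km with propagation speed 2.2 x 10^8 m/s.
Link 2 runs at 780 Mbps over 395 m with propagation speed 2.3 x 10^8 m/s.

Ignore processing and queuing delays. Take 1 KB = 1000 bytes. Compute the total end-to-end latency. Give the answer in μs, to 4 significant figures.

L = 53600 bits.
Transmission delays (L/R per hop): 111.667, 68.7179 μs; sum = 180.385 μs.
Propagation delays (d/s per hop): 13.0455, 1.71739 μs; sum = 14.7628 μs.
End-to-end = 195.1 μs.

195.1 μs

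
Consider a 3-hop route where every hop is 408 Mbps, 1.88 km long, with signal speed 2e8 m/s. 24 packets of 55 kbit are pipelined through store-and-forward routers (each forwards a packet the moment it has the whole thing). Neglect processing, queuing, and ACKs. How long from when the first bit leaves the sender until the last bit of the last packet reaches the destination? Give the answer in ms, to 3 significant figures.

3.53 ms

Per-hop transmission t_tx = L/R = 55000/408000000 = 0.134804 ms.
Per-hop propagation t_prop = 1880/200000000 = 0.0094 ms.
Pipeline fill: first packet needs 3·t_tx to clear all hops; remaining 23 packets each add one t_tx.
Total = (3+24-1)·t_tx + 3·t_prop = 26·0.134804 + 3·0.0094 = 3.53 ms.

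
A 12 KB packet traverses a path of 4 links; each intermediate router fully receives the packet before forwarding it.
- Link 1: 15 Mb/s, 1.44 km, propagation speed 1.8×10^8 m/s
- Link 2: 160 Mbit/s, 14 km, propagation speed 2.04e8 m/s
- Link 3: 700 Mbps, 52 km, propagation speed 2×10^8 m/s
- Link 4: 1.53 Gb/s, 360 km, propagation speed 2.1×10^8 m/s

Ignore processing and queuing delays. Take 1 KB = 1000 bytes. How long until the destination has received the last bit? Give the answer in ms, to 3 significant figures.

9.25 ms

L = 96000 bits.
Transmission delays (L/R per hop): 6.4, 0.6, 0.137143, 0.0627451 ms; sum = 7.19989 ms.
Propagation delays (d/s per hop): 0.008, 0.0686275, 0.26, 1.71429 ms; sum = 2.05091 ms.
End-to-end = 9.25 ms.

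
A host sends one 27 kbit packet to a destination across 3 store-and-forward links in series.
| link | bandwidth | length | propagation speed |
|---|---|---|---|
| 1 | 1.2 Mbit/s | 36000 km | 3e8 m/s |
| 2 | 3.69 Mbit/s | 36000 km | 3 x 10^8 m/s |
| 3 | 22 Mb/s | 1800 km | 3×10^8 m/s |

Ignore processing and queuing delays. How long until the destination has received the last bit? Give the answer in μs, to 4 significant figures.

L = 27000 bits.
Transmission delays (L/R per hop): 22500, 7317.07, 1227.27 μs; sum = 31044.3 μs.
Propagation delays (d/s per hop): 120000, 120000, 6000 μs; sum = 246000 μs.
End-to-end = 277000 μs.

277000 μs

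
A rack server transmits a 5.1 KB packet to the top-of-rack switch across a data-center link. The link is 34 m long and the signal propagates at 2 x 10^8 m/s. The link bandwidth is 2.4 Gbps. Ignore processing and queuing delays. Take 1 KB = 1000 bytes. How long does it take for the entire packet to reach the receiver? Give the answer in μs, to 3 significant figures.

L = 40800 bits.
Transmission delay = L/R = 40800 / 2400000000 = 17 μs.
Propagation delay = d/s = 34 m / 200000000 m/s = 0.17 μs.
Total = 17.2 μs.

17.2 μs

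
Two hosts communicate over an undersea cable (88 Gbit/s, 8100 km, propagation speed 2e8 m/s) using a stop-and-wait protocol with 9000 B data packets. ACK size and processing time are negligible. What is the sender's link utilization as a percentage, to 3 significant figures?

t_tx = L/R = 72000/88000000000 = 8.18182e-07 s.
t_prop = 8100000/200000000 = 0.0405 s; RTT = 0.081 s.
Cycle = t_tx + RTT = 0.0810008 s.
Utilization = t_tx / cycle = 8.18182e-07/0.0810008 = 0.00101 %.

0.00101 %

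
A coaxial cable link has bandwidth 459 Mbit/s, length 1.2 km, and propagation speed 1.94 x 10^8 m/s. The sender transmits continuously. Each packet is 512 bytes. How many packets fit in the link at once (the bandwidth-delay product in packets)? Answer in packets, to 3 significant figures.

Propagation delay = 1200 / 194000000 = 6.18557e-06 s.
BDP = R × t_prop = 459000000 × 6.18557e-06 = 2839.18 bits.
In packets of 4096 bits: 0.693 packets.

0.693 packets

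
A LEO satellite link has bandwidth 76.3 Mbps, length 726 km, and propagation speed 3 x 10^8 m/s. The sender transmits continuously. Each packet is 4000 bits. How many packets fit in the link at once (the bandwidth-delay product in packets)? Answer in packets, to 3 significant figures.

Propagation delay = 726000 / 300000000 = 0.00242 s.
BDP = R × t_prop = 76300000 × 0.00242 = 184646 bits.
In packets of 4000 bits: 46.2 packets.

46.2 packets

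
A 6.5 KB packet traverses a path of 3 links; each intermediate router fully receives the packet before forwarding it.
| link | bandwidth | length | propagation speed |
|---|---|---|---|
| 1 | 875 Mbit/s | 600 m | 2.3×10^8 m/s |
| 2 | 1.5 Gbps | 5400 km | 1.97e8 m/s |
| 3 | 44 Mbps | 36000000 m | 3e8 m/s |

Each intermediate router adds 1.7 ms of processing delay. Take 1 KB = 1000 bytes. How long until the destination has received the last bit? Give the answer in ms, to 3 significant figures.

L = 52000 bits.
Transmission delays (L/R per hop): 0.0594286, 0.0346667, 1.18182 ms; sum = 1.27591 ms.
Propagation delays (d/s per hop): 0.0026087, 27.4112, 120 ms; sum = 147.414 ms.
Processing at 2 router(s): 2 × 1.7 ms = 3.4 ms.
End-to-end = 152 ms.

152 ms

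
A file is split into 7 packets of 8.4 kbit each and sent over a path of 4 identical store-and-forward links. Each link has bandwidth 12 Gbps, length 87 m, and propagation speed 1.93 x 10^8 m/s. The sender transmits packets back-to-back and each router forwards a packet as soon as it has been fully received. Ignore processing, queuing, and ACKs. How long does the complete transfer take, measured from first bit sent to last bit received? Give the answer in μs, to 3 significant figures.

Per-hop transmission t_tx = L/R = 8400/12000000000 = 0.7 μs.
Per-hop propagation t_prop = 87/193000000 = 0.450777 μs.
Pipeline fill: first packet needs 4·t_tx to clear all hops; remaining 6 packets each add one t_tx.
Total = (4+7-1)·t_tx + 4·t_prop = 10·0.7 + 4·0.450777 = 8.80 μs.

8.80 μs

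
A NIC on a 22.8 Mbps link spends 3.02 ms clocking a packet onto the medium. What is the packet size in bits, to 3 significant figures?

68900 bits

L = R × t_tx = 22800000 b/s × 0.00302 s = 68856 bits.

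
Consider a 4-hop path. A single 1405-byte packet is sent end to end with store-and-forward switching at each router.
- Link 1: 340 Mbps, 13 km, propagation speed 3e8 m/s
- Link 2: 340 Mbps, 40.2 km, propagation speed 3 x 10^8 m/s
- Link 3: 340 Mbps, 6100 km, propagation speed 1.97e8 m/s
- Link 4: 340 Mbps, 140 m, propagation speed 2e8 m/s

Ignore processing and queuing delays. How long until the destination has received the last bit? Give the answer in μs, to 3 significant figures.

31300 μs

L = 1405 × 8 = 11240 bits.
Transmission delay per hop = L/R = 11240/340000000 = 33.0588 μs; 4 hops → 132.235 μs.
Propagation delays (d/s per hop): 43.3333, 134, 30964.5, 0.7 μs; sum = 31142.5 μs.
End-to-end = 31300 μs.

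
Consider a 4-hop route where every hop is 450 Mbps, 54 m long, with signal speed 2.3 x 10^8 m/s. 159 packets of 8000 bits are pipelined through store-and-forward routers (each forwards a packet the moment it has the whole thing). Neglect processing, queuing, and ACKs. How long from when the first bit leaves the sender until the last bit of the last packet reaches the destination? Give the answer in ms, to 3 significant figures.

Per-hop transmission t_tx = L/R = 8000/450000000 = 0.0177778 ms.
Per-hop propagation t_prop = 54/2.3e+08 = 0.000234783 ms.
Pipeline fill: first packet needs 4·t_tx to clear all hops; remaining 158 packets each add one t_tx.
Total = (4+159-1)·t_tx + 4·t_prop = 162·0.0177778 + 4·0.000234783 = 2.88 ms.

2.88 ms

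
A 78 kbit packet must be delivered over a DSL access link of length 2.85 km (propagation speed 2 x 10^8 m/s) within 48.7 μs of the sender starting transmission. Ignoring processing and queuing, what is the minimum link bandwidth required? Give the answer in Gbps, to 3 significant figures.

Propagation delay = 2850 / 200000000 = 14.25 μs.
Transmission budget = 48.7 − 14.25 = 34.45 μs.
R ≥ L / t_tx = 78000 bits / 3.445e-05 s = 2.26 Gbps.

2.26 Gbps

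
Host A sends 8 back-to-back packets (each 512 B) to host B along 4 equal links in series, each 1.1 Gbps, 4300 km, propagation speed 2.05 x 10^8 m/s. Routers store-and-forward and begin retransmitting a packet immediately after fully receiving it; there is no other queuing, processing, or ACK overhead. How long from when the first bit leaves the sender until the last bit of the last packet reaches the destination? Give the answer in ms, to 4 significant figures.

Per-hop transmission t_tx = L/R = 4096/1100000000 = 0.00372364 ms.
Per-hop propagation t_prop = 4300000/2.05e+08 = 20.9756 ms.
Pipeline fill: first packet needs 4·t_tx to clear all hops; remaining 7 packets each add one t_tx.
Total = (4+8-1)·t_tx + 4·t_prop = 11·0.00372364 + 4·20.9756 = 83.94 ms.

83.94 ms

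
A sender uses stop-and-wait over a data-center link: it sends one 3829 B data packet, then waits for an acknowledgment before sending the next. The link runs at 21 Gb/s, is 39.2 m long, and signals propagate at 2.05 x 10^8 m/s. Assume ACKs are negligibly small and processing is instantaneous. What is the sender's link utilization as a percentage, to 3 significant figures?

79.2 %

t_tx = L/R = 30632/21000000000 = 1.45867e-06 s.
t_prop = 39.2/2.05e+08 = 1.9122e-07 s; RTT = 3.82439e-07 s.
Cycle = t_tx + RTT = 1.84111e-06 s.
Utilization = t_tx / cycle = 1.45867e-06/1.84111e-06 = 79.2 %.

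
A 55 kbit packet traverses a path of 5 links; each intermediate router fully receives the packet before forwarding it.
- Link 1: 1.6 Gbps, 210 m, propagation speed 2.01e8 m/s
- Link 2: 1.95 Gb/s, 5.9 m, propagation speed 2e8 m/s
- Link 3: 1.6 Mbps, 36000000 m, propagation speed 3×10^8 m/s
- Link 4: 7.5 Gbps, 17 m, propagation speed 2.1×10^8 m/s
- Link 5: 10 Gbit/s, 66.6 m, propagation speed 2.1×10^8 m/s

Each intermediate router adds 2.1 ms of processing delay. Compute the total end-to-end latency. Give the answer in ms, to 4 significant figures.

162.9 ms

L = 55000 bits.
Transmission delays (L/R per hop): 0.034375, 0.0282051, 34.375, 0.00733333, 0.0055 ms; sum = 34.4504 ms.
Propagation delays (d/s per hop): 0.00104478, 2.95e-05, 120, 8.09524e-05, 0.000317143 ms; sum = 120.001 ms.
Processing at 4 router(s): 4 × 2.1 ms = 8.4 ms.
End-to-end = 162.9 ms.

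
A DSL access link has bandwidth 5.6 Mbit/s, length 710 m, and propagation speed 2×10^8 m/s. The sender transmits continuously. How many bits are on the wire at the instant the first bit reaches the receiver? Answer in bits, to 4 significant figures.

19.88 bits

Propagation delay = 710 / 200000000 = 3.55e-06 s.
BDP = R × t_prop = 5600000 × 3.55e-06 = 19.88 bits.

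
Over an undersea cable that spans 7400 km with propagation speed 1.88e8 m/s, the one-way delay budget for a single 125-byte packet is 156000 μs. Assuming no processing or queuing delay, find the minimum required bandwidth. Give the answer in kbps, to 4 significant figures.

L = 1000 bits.
Propagation delay = 7400000 / 188000000 = 39361.7 μs.
Transmission budget = 156000 − 39361.7 = 116638 μs.
R ≥ L / t_tx = 1000 bits / 0.116638 s = 8.574 kbps.

8.574 kbps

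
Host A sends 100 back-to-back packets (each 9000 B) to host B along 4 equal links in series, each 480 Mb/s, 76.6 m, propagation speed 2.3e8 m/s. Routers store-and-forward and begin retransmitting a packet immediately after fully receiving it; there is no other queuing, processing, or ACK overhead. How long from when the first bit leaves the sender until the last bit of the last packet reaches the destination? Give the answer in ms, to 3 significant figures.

Per-hop transmission t_tx = L/R = 72000/480000000 = 0.15 ms.
Per-hop propagation t_prop = 76.6/2.3e+08 = 0.000333043 ms.
Pipeline fill: first packet needs 4·t_tx to clear all hops; remaining 99 packets each add one t_tx.
Total = (4+100-1)·t_tx + 4·t_prop = 103·0.15 + 4·0.000333043 = 15.5 ms.

15.5 ms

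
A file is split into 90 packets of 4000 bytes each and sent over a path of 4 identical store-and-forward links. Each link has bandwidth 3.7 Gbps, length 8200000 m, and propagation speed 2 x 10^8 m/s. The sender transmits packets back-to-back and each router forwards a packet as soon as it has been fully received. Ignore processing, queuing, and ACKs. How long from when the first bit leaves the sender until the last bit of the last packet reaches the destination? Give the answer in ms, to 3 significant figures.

165 ms

Per-hop transmission t_tx = L/R = 32000/3700000000 = 0.00864865 ms.
Per-hop propagation t_prop = 8200000/200000000 = 41 ms.
Pipeline fill: first packet needs 4·t_tx to clear all hops; remaining 89 packets each add one t_tx.
Total = (4+90-1)·t_tx + 4·t_prop = 93·0.00864865 + 4·41 = 165 ms.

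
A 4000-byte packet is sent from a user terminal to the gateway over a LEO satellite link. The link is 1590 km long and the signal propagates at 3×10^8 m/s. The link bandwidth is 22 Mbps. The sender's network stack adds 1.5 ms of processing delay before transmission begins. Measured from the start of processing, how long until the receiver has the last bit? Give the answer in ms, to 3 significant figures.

8.25 ms

L = 4000 × 8 = 32000 bits.
Transmission delay = L/R = 32000 / 22000000 = 1.45455 ms.
Propagation delay = d/s = 1590000 m / 300000000 m/s = 5.3 ms.
Plus processing delay 1.5 ms = 1.5 ms.
Total = 8.25 ms.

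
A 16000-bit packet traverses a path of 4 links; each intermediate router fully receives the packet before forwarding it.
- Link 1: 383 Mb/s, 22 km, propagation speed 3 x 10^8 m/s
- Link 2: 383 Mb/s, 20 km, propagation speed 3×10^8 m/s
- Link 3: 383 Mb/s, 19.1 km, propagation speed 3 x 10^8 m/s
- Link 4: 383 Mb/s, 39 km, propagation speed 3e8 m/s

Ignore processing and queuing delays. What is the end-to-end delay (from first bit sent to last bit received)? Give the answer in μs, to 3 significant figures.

501 μs

Transmission delay per hop = L/R = 16000/383000000 = 41.7755 μs; 4 hops → 167.102 μs.
Propagation delays (d/s per hop): 73.3333, 66.6667, 63.6667, 130 μs; sum = 333.667 μs.
End-to-end = 501 μs.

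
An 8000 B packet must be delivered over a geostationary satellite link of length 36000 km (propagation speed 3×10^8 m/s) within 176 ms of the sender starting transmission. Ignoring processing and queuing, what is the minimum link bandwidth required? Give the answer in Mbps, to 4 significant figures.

L = 64000 bits.
Propagation delay = 36000000 / 300000000 = 120 ms.
Transmission budget = 176 − 120 = 56 ms.
R ≥ L / t_tx = 64000 bits / 0.056 s = 1.143 Mbps.

1.143 Mbps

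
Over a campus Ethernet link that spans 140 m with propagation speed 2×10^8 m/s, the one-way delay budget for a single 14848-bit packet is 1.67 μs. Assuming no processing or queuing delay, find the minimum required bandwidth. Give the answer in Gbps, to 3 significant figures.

Propagation delay = 140 / 200000000 = 0.7 μs.
Transmission budget = 1.67 − 0.7 = 0.97 μs.
R ≥ L / t_tx = 14848 bits / 9.7e-07 s = 15.3 Gbps.

15.3 Gbps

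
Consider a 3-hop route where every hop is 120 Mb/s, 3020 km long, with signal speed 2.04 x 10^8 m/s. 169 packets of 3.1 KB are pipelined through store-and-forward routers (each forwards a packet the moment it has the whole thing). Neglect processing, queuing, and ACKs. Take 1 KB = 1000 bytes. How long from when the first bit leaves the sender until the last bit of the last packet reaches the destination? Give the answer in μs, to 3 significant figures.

79800 μs

Per-hop transmission t_tx = L/R = 24800/120000000 = 206.667 μs.
Per-hop propagation t_prop = 3020000/204000000 = 14803.9 μs.
Pipeline fill: first packet needs 3·t_tx to clear all hops; remaining 168 packets each add one t_tx.
Total = (3+169-1)·t_tx + 3·t_prop = 171·206.667 + 3·14803.9 = 79800 μs.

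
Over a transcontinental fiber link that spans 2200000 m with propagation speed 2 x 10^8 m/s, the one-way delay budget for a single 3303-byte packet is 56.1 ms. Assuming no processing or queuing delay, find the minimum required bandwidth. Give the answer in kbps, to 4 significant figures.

585.9 kbps

L = 26424 bits.
Propagation delay = 2200000 / 200000000 = 11 ms.
Transmission budget = 56.1 − 11 = 45.1 ms.
R ≥ L / t_tx = 26424 bits / 0.0451 s = 585.9 kbps.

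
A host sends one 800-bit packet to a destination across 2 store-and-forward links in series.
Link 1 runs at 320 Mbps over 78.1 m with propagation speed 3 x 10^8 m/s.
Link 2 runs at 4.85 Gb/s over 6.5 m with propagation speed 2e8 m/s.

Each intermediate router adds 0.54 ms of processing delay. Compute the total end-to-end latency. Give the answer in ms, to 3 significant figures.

Transmission delays (L/R per hop): 0.0025, 0.000164948 ms; sum = 0.00266495 ms.
Propagation delays (d/s per hop): 0.000260333, 3.25e-05 ms; sum = 0.000292833 ms.
Processing at 1 router(s): 1 × 0.54 ms = 0.54 ms.
End-to-end = 0.543 ms.

0.543 ms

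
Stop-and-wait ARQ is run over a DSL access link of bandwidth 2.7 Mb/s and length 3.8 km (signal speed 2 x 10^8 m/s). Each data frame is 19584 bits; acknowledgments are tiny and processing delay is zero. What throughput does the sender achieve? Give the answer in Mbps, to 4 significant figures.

t_tx = L/R = 19584/2700000 = 0.00725333 s.
t_prop = 3800/200000000 = 1.9e-05 s; RTT = 3.8e-05 s.
Cycle = t_tx + RTT = 0.00729133 s.
Throughput = L / cycle = 19584 / 0.00729133 = 2.686 Mbps.

2.686 Mbps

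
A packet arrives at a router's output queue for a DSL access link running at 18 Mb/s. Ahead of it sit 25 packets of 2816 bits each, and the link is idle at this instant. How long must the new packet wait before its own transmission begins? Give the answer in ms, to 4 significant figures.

3.911 ms

Each queued packet: L/R = 2816/18000000 = 0.156444 ms.
25 queued → 3.91111 ms.
Queuing delay = 3.911 ms.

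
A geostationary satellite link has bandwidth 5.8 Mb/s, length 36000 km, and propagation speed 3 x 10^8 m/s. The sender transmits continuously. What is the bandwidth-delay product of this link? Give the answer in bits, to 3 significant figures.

Propagation delay = 36000000 / 300000000 = 0.12 s.
BDP = R × t_prop = 5800000 × 0.12 = 696000 bits.

696000 bits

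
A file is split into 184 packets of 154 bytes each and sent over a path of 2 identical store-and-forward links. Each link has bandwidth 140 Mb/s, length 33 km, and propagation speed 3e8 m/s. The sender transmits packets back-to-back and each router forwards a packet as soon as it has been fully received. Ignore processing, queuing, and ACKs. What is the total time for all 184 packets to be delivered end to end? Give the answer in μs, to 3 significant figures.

1850 μs

Per-hop transmission t_tx = L/R = 1232/140000000 = 8.8 μs.
Per-hop propagation t_prop = 33000/300000000 = 110 μs.
Pipeline fill: first packet needs 2·t_tx to clear all hops; remaining 183 packets each add one t_tx.
Total = (2+184-1)·t_tx + 2·t_prop = 185·8.8 + 2·110 = 1850 μs.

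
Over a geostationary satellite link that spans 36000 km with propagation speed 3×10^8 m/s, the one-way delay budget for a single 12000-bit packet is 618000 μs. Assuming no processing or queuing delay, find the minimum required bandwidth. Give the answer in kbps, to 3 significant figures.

Propagation delay = 36000000 / 300000000 = 120000 μs.
Transmission budget = 618000 − 120000 = 498000 μs.
R ≥ L / t_tx = 12000 bits / 0.498 s = 24.1 kbps.

24.1 kbps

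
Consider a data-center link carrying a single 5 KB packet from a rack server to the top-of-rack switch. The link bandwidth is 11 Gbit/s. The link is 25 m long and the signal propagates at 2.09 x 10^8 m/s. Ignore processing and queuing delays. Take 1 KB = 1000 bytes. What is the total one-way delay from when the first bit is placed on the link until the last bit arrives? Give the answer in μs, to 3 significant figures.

L = 40000 bits.
Transmission delay = L/R = 40000 / 11000000000 = 3.63636 μs.
Propagation delay = d/s = 25 m / 209000000 m/s = 0.119617 μs.
Total = 3.76 μs.

3.76 μs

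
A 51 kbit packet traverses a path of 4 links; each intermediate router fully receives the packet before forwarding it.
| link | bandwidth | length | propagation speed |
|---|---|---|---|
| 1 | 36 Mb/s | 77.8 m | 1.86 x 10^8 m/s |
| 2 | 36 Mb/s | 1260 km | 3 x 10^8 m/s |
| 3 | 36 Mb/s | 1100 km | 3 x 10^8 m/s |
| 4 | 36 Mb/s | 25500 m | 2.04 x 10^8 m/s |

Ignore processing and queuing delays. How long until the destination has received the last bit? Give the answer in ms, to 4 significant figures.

13.66 ms

L = 51000 bits.
Transmission delay per hop = L/R = 51000/36000000 = 1.41667 ms; 4 hops → 5.66667 ms.
Propagation delays (d/s per hop): 0.00041828, 4.2, 3.66667, 0.125 ms; sum = 7.99208 ms.
End-to-end = 13.66 ms.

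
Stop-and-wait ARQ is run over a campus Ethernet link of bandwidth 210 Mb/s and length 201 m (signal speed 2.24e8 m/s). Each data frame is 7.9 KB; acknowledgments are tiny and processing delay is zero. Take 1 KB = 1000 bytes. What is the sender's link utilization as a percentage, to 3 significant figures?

t_tx = L/R = 63200/210000000 = 0.000300952 s.
t_prop = 201/2.24e+08 = 8.97321e-07 s; RTT = 1.79464e-06 s.
Cycle = t_tx + RTT = 0.000302747 s.
Utilization = t_tx / cycle = 0.000300952/0.000302747 = 99.4 %.

99.4 %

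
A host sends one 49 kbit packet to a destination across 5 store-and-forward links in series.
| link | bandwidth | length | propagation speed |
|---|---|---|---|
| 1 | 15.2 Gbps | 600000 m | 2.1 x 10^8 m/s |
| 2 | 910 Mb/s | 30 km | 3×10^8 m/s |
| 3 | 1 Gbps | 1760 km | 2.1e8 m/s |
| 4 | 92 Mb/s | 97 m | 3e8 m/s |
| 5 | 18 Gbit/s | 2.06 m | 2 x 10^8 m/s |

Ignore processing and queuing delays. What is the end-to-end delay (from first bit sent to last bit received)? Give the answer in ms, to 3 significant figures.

L = 49000 bits.
Transmission delays (L/R per hop): 0.00322368, 0.0538462, 0.049, 0.532609, 0.00272222 ms; sum = 0.641401 ms.
Propagation delays (d/s per hop): 2.85714, 0.1, 8.38095, 0.000323333, 1.03e-05 ms; sum = 11.3384 ms.
End-to-end = 12.0 ms.

12.0 ms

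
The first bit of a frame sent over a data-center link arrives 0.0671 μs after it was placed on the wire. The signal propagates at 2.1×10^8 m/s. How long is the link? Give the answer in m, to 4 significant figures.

14.09 m

d = s × t_prop = 210000000 × 6.71e-08 = 14.09 m.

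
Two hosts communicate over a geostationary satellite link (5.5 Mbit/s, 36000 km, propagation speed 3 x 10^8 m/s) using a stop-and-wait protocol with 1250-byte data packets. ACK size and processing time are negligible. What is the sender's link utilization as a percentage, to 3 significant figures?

0.752 %

t_tx = L/R = 10000/5500000 = 0.00181818 s.
t_prop = 36000000/300000000 = 0.12 s; RTT = 0.24 s.
Cycle = t_tx + RTT = 0.241818 s.
Utilization = t_tx / cycle = 0.00181818/0.241818 = 0.752 %.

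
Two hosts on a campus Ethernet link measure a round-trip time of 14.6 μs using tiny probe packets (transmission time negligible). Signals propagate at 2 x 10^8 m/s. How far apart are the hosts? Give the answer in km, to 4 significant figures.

1.460 km

One-way propagation = RTT/2 = 7.3 μs.
d = s × t = 200000000 × 7.3e-06 = 1.460 km.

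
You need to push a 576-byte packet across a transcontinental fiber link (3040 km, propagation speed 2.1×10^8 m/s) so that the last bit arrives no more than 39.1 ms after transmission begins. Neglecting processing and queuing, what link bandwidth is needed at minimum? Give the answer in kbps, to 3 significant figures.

L = 4608 bits.
Propagation delay = 3040000 / 210000000 = 14.4762 ms.
Transmission budget = 39.1 − 14.4762 = 24.6238 ms.
R ≥ L / t_tx = 4608 bits / 0.0246238 s = 187 kbps.

187 kbps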